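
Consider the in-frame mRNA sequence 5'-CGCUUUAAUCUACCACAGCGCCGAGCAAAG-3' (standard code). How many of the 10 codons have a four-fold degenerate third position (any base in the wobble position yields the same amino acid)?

6

Codon 1 CGC (Arg): third position 4-fold.
Codon 2 UUU (Phe): third position 2-fold.
Codon 3 AAU (Asn): third position 2-fold.
Codon 4 CUA (Leu): third position 4-fold.
Codon 5 CCA (Pro): third position 4-fold.
Codon 6 CAG (Gln): third position 2-fold.
Codon 7 CGC (Arg): third position 4-fold.
Codon 8 CGA (Arg): third position 4-fold.
Codon 9 GCA (Ala): third position 4-fold.
Codon 10 AAG (Lys): third position 2-fold.
Four-fold degenerate third positions: 6.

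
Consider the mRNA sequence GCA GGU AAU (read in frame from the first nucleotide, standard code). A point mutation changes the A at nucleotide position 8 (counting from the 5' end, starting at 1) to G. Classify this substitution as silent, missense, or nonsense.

missense

Position 8 falls in codon 3: AAU → Asn.
After the substitution the codon is AGU → Ser.
Asn ≠ Ser, so this is a missense mutation.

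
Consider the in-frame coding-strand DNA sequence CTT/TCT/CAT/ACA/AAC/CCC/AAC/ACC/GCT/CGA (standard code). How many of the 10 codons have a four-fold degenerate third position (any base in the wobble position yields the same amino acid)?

Codon 1 CTT (Leu): third position 4-fold.
Codon 2 TCT (Ser): third position 4-fold.
Codon 3 CAT (His): third position 2-fold.
Codon 4 ACA (Thr): third position 4-fold.
Codon 5 AAC (Asn): third position 2-fold.
Codon 6 CCC (Pro): third position 4-fold.
Codon 7 AAC (Asn): third position 2-fold.
Codon 8 ACC (Thr): third position 4-fold.
Codon 9 GCT (Ala): third position 4-fold.
Codon 10 CGA (Arg): third position 4-fold.
Four-fold degenerate third positions: 7.

7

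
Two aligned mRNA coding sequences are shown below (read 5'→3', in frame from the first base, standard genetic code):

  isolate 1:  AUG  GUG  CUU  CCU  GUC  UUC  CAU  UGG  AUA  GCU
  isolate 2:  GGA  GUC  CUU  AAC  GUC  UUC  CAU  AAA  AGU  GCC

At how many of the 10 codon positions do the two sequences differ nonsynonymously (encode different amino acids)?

Codon 1: AUG Met / GGA Gly — nonsynonymous.
Codon 2: GUG Val / GUC Val — synonymous.
Codon 3: CUU Leu / CUU Leu — identical.
Codon 4: CCU Pro / AAC Asn — nonsynonymous.
Codon 5: GUC Val / GUC Val — identical.
Codon 6: UUC Phe / UUC Phe — identical.
Codon 7: CAU His / CAU His — identical.
Codon 8: UGG Trp / AAA Lys — nonsynonymous.
Codon 9: AUA Ile / AGU Ser — nonsynonymous.
Codon 10: GCU Ala / GCC Ala — synonymous.
Nonsynonymous differences: 4.

4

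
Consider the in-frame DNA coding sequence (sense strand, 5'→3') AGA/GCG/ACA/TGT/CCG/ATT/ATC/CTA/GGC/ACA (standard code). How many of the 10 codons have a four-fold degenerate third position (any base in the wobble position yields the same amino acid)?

6

Codon 1 AGA (Arg): third position 2-fold.
Codon 2 GCG (Ala): third position 4-fold.
Codon 3 ACA (Thr): third position 4-fold.
Codon 4 TGT (Cys): third position 2-fold.
Codon 5 CCG (Pro): third position 4-fold.
Codon 6 ATT (Ile): third position 3-fold.
Codon 7 ATC (Ile): third position 3-fold.
Codon 8 CTA (Leu): third position 4-fold.
Codon 9 GGC (Gly): third position 4-fold.
Codon 10 ACA (Thr): third position 4-fold.
Four-fold degenerate third positions: 6.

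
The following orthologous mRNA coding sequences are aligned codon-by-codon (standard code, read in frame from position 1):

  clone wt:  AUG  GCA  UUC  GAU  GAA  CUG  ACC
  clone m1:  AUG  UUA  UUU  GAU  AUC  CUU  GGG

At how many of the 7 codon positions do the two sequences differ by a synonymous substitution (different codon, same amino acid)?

Codon 1: AUG Met / AUG Met — identical.
Codon 2: GCA Ala / UUA Leu — nonsynonymous.
Codon 3: UUC Phe / UUU Phe — synonymous.
Codon 4: GAU Asp / GAU Asp — identical.
Codon 5: GAA Glu / AUC Ile — nonsynonymous.
Codon 6: CUG Leu / CUU Leu — synonymous.
Codon 7: ACC Thr / GGG Gly — nonsynonymous.
Synonymous differences: 2.

2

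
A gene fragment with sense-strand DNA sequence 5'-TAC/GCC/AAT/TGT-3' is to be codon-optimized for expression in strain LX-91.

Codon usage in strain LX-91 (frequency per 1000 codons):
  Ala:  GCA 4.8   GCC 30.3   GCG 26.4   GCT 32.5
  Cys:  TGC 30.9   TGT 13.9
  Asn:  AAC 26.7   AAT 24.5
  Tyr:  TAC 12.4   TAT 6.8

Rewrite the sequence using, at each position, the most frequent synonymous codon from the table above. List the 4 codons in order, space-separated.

TAC GCT AAC TGC

Codon 1 (Tyr): best is TAC at 12.4.
Codon 2 (Ala): best is GCT at 32.5.
Codon 3 (Asn): best is AAC at 26.7.
Codon 4 (Cys): best is TGC at 30.9.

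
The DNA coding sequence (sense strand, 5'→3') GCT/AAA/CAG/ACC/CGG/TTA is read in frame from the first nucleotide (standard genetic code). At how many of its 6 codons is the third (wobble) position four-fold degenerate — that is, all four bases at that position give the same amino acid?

Codon 1 GCT (Ala): third position 4-fold.
Codon 2 AAA (Lys): third position 2-fold.
Codon 3 CAG (Gln): third position 2-fold.
Codon 4 ACC (Thr): third position 4-fold.
Codon 5 CGG (Arg): third position 4-fold.
Codon 6 TTA (Leu): third position 2-fold.
Four-fold degenerate third positions: 3.

3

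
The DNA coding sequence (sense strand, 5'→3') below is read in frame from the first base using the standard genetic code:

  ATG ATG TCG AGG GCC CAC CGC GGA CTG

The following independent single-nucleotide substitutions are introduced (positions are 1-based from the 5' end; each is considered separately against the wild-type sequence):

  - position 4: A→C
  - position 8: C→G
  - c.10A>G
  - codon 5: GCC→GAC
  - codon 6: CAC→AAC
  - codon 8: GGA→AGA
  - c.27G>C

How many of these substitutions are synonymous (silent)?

1

Codon 2: ATG (Met) → CTG (Leu) — missense.
Codon 3: TCG (Ser) → TGG (Trp) — missense.
Codon 4: AGG (Arg) → GGG (Gly) — missense.
Codon 5: GCC (Ala) → GAC (Asp) — missense.
Codon 6: CAC (His) → AAC (Asn) — missense.
Codon 8: GGA (Gly) → AGA (Arg) — missense.
Codon 9: CTG (Leu) → CTC (Leu) — synonymous.
Synonymous: 1 of 7.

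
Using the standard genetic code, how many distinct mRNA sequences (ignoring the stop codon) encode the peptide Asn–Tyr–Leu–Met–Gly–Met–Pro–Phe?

Asn: 2 codons.
Tyr: 2 codons.
Leu: 6 codons.
Met: 1 codon.
Gly: 4 codons.
Met: 1 codon.
Pro: 4 codons.
Phe: 2 codons.
2 × 2 × 6 × 1 × 4 × 1 × 4 × 2 = 768.

768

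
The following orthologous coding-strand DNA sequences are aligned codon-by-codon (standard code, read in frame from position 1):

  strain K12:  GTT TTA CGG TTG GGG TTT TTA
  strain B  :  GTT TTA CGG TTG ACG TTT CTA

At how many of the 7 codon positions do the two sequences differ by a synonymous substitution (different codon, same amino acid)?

1

Codon 1: GTT Val / GTT Val — identical.
Codon 2: TTA Leu / TTA Leu — identical.
Codon 3: CGG Arg / CGG Arg — identical.
Codon 4: TTG Leu / TTG Leu — identical.
Codon 5: GGG Gly / ACG Thr — nonsynonymous.
Codon 6: TTT Phe / TTT Phe — identical.
Codon 7: TTA Leu / CTA Leu — synonymous.
Synonymous differences: 1.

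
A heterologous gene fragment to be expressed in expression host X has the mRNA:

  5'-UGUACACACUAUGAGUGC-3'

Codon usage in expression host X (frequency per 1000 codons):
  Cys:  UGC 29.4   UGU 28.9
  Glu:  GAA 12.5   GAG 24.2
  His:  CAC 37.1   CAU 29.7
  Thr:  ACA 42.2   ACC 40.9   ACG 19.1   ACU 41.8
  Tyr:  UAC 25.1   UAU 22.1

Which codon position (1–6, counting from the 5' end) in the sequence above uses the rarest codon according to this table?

4

Codon 1 UGU (Cys): 28.9 per 1000.
Codon 2 ACA (Thr): 42.2 per 1000.
Codon 3 CAC (His): 37.1 per 1000.
Codon 4 UAU (Tyr): 22.1 per 1000.
Codon 5 GAG (Glu): 24.2 per 1000.
Codon 6 UGC (Cys): 29.4 per 1000.
Lowest frequency is 22.1 at codon 4.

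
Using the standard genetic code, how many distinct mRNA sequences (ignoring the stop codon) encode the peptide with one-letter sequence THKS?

Thr: 4 codons.
His: 2 codons.
Lys: 2 codons.
Ser: 6 codons.
4 × 2 × 2 × 6 = 96.

96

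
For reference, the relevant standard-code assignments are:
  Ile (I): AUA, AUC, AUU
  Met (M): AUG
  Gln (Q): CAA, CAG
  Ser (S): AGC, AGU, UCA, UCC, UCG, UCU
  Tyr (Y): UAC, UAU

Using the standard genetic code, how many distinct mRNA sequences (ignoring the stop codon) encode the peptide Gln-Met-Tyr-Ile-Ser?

72

Gln: 2 codons.
Met: 1 codon.
Tyr: 2 codons.
Ile: 3 codons.
Ser: 6 codons.
2 × 1 × 2 × 3 × 6 = 72.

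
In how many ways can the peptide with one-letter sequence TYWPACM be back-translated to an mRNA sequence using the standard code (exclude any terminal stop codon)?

Thr: 4 codons.
Tyr: 2 codons.
Trp: 1 codon.
Pro: 4 codons.
Ala: 4 codons.
Cys: 2 codons.
Met: 1 codon.
4 × 2 × 1 × 4 × 4 × 2 × 1 = 256.

256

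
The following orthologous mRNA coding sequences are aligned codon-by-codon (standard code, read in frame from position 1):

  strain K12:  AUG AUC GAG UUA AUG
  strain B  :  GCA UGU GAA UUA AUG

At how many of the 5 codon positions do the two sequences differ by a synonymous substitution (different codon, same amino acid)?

Codon 1: AUG Met / GCA Ala — nonsynonymous.
Codon 2: AUC Ile / UGU Cys — nonsynonymous.
Codon 3: GAG Glu / GAA Glu — synonymous.
Codon 4: UUA Leu / UUA Leu — identical.
Codon 5: AUG Met / AUG Met — identical.
Synonymous differences: 1.

1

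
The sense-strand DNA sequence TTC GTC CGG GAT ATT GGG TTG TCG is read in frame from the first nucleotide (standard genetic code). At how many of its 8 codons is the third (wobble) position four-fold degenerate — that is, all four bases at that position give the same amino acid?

Codon 1 TTC (Phe): third position 2-fold.
Codon 2 GTC (Val): third position 4-fold.
Codon 3 CGG (Arg): third position 4-fold.
Codon 4 GAT (Asp): third position 2-fold.
Codon 5 ATT (Ile): third position 3-fold.
Codon 6 GGG (Gly): third position 4-fold.
Codon 7 TTG (Leu): third position 2-fold.
Codon 8 TCG (Ser): third position 4-fold.
Four-fold degenerate third positions: 4.

4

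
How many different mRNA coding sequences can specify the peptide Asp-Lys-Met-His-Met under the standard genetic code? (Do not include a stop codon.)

8

Asp: 2 codons.
Lys: 2 codons.
Met: 1 codon.
His: 2 codons.
Met: 1 codon.
2 × 2 × 1 × 2 × 1 = 8.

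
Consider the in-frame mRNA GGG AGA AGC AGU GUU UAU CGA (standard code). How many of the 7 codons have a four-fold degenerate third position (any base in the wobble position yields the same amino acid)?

Codon 1 GGG (Gly): third position 4-fold.
Codon 2 AGA (Arg): third position 2-fold.
Codon 3 AGC (Ser): third position 2-fold.
Codon 4 AGU (Ser): third position 2-fold.
Codon 5 GUU (Val): third position 4-fold.
Codon 6 UAU (Tyr): third position 2-fold.
Codon 7 CGA (Arg): third position 4-fold.
Four-fold degenerate third positions: 3.

3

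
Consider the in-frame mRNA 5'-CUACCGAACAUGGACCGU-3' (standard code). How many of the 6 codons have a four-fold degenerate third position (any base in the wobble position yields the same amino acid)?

Codon 1 CUA (Leu): third position 4-fold.
Codon 2 CCG (Pro): third position 4-fold.
Codon 3 AAC (Asn): third position 2-fold.
Codon 4 AUG (Met): third position 1-fold.
Codon 5 GAC (Asp): third position 2-fold.
Codon 6 CGU (Arg): third position 4-fold.
Four-fold degenerate third positions: 3.

3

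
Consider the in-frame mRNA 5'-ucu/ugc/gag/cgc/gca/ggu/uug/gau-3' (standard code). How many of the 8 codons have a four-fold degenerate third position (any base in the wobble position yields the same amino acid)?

Codon 1 UCU (Ser): third position 4-fold.
Codon 2 UGC (Cys): third position 2-fold.
Codon 3 GAG (Glu): third position 2-fold.
Codon 4 CGC (Arg): third position 4-fold.
Codon 5 GCA (Ala): third position 4-fold.
Codon 6 GGU (Gly): third position 4-fold.
Codon 7 UUG (Leu): third position 2-fold.
Codon 8 GAU (Asp): third position 2-fold.
Four-fold degenerate third positions: 4.

4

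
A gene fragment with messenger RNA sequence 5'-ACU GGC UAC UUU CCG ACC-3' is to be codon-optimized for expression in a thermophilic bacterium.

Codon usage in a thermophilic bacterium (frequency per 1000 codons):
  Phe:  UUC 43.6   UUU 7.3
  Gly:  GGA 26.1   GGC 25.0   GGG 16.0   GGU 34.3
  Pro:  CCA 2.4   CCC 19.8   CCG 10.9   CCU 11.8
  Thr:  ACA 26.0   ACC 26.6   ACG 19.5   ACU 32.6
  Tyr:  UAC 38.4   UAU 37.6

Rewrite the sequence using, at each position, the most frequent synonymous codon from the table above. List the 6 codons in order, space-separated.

Codon 1 (Thr): best is ACU at 32.6.
Codon 2 (Gly): best is GGU at 34.3.
Codon 3 (Tyr): best is UAC at 38.4.
Codon 4 (Phe): best is UUC at 43.6.
Codon 5 (Pro): best is CCC at 19.8.
Codon 6 (Thr): best is ACU at 32.6.

ACU GGU UAC UUC CCC ACU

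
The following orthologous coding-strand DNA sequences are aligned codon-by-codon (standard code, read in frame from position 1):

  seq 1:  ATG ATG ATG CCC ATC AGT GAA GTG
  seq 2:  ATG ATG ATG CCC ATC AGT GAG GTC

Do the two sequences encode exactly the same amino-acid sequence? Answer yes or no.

Codon 1: ATG Met / ATG Met — identical.
Codon 2: ATG Met / ATG Met — identical.
Codon 3: ATG Met / ATG Met — identical.
Codon 4: CCC Pro / CCC Pro — identical.
Codon 5: ATC Ile / ATC Ile — identical.
Codon 6: AGT Ser / AGT Ser — identical.
Codon 7: GAA Glu / GAG Glu — synonymous.
Codon 8: GTG Val / GTC Val — synonymous.
Nonsynonymous differences: 0 → same protein.

yes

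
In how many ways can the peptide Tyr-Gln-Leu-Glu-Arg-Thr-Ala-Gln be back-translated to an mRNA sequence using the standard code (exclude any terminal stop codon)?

Tyr: 2 codons.
Gln: 2 codons.
Leu: 6 codons.
Glu: 2 codons.
Arg: 6 codons.
Thr: 4 codons.
Ala: 4 codons.
Gln: 2 codons.
2 × 2 × 6 × 2 × 6 × 4 × 4 × 2 = 9216.

9216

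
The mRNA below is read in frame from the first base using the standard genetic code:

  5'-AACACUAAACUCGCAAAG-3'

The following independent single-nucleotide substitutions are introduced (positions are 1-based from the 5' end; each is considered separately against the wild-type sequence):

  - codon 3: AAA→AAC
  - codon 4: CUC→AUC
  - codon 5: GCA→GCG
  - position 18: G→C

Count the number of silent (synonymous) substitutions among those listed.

Codon 3: AAA (Lys) → AAC (Asn) — missense.
Codon 4: CUC (Leu) → AUC (Ile) — missense.
Codon 5: GCA (Ala) → GCG (Ala) — synonymous.
Codon 6: AAG (Lys) → AAC (Asn) — missense.
Synonymous: 1 of 4.

1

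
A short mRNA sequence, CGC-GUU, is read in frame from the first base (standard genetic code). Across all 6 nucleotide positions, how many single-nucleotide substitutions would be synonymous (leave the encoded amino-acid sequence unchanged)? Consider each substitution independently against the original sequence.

Codon 1 (CGC, Arg): 3 synonymous substitutions.
Codon 2 (GUU, Val): 3 synonymous substitutions.
Total: 3 + 3 = 6.

6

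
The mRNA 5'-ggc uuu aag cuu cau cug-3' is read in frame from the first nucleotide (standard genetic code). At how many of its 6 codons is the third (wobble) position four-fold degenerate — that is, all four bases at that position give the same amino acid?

3

Codon 1 GGC (Gly): third position 4-fold.
Codon 2 UUU (Phe): third position 2-fold.
Codon 3 AAG (Lys): third position 2-fold.
Codon 4 CUU (Leu): third position 4-fold.
Codon 5 CAU (His): third position 2-fold.
Codon 6 CUG (Leu): third position 4-fold.
Four-fold degenerate third positions: 3.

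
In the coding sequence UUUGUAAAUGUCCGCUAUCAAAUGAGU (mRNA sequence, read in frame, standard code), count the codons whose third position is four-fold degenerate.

Codon 1 UUU (Phe): third position 2-fold.
Codon 2 GUA (Val): third position 4-fold.
Codon 3 AAU (Asn): third position 2-fold.
Codon 4 GUC (Val): third position 4-fold.
Codon 5 CGC (Arg): third position 4-fold.
Codon 6 UAU (Tyr): third position 2-fold.
Codon 7 CAA (Gln): third position 2-fold.
Codon 8 AUG (Met): third position 1-fold.
Codon 9 AGU (Ser): third position 2-fold.
Four-fold degenerate third positions: 3.

3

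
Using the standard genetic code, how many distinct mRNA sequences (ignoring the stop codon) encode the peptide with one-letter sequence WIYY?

12

Trp: 1 codon.
Ile: 3 codons.
Tyr: 2 codons.
Tyr: 2 codons.
1 × 3 × 2 × 2 = 12.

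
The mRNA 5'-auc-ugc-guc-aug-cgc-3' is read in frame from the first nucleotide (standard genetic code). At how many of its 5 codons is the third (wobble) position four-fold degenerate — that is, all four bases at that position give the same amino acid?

2

Codon 1 AUC (Ile): third position 3-fold.
Codon 2 UGC (Cys): third position 2-fold.
Codon 3 GUC (Val): third position 4-fold.
Codon 4 AUG (Met): third position 1-fold.
Codon 5 CGC (Arg): third position 4-fold.
Four-fold degenerate third positions: 2.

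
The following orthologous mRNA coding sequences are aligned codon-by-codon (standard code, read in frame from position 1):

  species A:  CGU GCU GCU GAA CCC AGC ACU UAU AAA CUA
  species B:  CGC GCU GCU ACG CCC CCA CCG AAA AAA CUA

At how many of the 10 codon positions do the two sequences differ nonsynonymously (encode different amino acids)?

4

Codon 1: CGU Arg / CGC Arg — synonymous.
Codon 2: GCU Ala / GCU Ala — identical.
Codon 3: GCU Ala / GCU Ala — identical.
Codon 4: GAA Glu / ACG Thr — nonsynonymous.
Codon 5: CCC Pro / CCC Pro — identical.
Codon 6: AGC Ser / CCA Pro — nonsynonymous.
Codon 7: ACU Thr / CCG Pro — nonsynonymous.
Codon 8: UAU Tyr / AAA Lys — nonsynonymous.
Codon 9: AAA Lys / AAA Lys — identical.
Codon 10: CUA Leu / CUA Leu — identical.
Nonsynonymous differences: 4.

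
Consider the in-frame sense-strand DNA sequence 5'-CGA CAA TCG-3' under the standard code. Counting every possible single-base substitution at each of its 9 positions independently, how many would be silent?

Codon 1 (CGA, Arg): 4 synonymous substitutions.
Codon 2 (CAA, Gln): 1 synonymous substitution.
Codon 3 (TCG, Ser): 3 synonymous substitutions.
Total: 4 + 1 + 3 = 8.

8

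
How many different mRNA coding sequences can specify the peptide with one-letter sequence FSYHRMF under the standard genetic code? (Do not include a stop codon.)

576

Phe: 2 codons.
Ser: 6 codons.
Tyr: 2 codons.
His: 2 codons.
Arg: 6 codons.
Met: 1 codon.
Phe: 2 codons.
2 × 6 × 2 × 2 × 6 × 1 × 2 = 576.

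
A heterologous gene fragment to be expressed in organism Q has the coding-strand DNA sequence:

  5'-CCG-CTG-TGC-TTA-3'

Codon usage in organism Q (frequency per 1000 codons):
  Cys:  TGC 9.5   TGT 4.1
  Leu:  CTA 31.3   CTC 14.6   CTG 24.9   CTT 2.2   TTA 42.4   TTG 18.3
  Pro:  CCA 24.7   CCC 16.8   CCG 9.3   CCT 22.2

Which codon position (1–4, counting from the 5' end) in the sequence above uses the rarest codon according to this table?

1

Codon 1 CCG (Pro): 9.3 per 1000.
Codon 2 CTG (Leu): 24.9 per 1000.
Codon 3 TGC (Cys): 9.5 per 1000.
Codon 4 TTA (Leu): 42.4 per 1000.
Lowest frequency is 9.3 at codon 1.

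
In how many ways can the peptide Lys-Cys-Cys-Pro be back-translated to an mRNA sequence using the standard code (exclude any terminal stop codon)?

Lys: 2 codons.
Cys: 2 codons.
Cys: 2 codons.
Pro: 4 codons.
2 × 2 × 2 × 4 = 32.

32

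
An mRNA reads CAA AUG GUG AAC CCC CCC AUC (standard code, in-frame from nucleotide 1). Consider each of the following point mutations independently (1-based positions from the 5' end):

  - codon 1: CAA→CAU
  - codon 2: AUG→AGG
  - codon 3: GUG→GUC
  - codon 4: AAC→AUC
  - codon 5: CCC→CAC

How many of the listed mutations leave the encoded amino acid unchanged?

1

Codon 1: CAA (Gln) → CAU (His) — missense.
Codon 2: AUG (Met) → AGG (Arg) — missense.
Codon 3: GUG (Val) → GUC (Val) — synonymous.
Codon 4: AAC (Asn) → AUC (Ile) — missense.
Codon 5: CCC (Pro) → CAC (His) — missense.
Synonymous: 1 of 5.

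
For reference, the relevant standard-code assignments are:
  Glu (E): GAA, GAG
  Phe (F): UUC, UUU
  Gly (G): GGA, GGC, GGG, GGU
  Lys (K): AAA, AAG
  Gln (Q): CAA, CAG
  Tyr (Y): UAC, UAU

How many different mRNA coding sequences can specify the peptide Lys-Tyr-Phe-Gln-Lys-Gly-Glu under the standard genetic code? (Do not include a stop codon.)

Lys: 2 codons.
Tyr: 2 codons.
Phe: 2 codons.
Gln: 2 codons.
Lys: 2 codons.
Gly: 4 codons.
Glu: 2 codons.
2 × 2 × 2 × 2 × 2 × 4 × 2 = 256.

256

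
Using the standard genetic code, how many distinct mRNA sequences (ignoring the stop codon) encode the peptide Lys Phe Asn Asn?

16

Lys: 2 codons.
Phe: 2 codons.
Asn: 2 codons.
Asn: 2 codons.
2 × 2 × 2 × 2 = 16.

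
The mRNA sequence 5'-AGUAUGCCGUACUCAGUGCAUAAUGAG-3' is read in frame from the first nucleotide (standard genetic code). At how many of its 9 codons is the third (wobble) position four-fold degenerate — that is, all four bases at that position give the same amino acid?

Codon 1 AGU (Ser): third position 2-fold.
Codon 2 AUG (Met): third position 1-fold.
Codon 3 CCG (Pro): third position 4-fold.
Codon 4 UAC (Tyr): third position 2-fold.
Codon 5 UCA (Ser): third position 4-fold.
Codon 6 GUG (Val): third position 4-fold.
Codon 7 CAU (His): third position 2-fold.
Codon 8 AAU (Asn): third position 2-fold.
Codon 9 GAG (Glu): third position 2-fold.
Four-fold degenerate third positions: 3.

3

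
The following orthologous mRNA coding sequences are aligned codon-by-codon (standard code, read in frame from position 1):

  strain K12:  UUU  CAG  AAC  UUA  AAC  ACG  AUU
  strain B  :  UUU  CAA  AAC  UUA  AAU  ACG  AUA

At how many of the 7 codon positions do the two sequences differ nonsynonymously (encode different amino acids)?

0

Codon 1: UUU Phe / UUU Phe — identical.
Codon 2: CAG Gln / CAA Gln — synonymous.
Codon 3: AAC Asn / AAC Asn — identical.
Codon 4: UUA Leu / UUA Leu — identical.
Codon 5: AAC Asn / AAU Asn — synonymous.
Codon 6: ACG Thr / ACG Thr — identical.
Codon 7: AUU Ile / AUA Ile — synonymous.
Nonsynonymous differences: 0.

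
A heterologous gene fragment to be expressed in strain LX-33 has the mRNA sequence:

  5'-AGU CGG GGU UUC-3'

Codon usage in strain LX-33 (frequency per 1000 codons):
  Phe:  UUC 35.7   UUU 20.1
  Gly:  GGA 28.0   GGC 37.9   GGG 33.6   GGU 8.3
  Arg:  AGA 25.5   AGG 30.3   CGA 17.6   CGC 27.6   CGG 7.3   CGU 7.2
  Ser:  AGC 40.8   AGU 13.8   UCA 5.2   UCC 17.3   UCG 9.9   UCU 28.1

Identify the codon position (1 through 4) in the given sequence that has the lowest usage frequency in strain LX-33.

2

Codon 1 AGU (Ser): 13.8 per 1000.
Codon 2 CGG (Arg): 7.3 per 1000.
Codon 3 GGU (Gly): 8.3 per 1000.
Codon 4 UUC (Phe): 35.7 per 1000.
Lowest frequency is 7.3 at codon 2.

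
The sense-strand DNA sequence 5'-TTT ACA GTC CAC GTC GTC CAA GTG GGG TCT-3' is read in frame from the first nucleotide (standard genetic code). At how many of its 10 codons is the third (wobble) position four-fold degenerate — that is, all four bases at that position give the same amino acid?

Codon 1 TTT (Phe): third position 2-fold.
Codon 2 ACA (Thr): third position 4-fold.
Codon 3 GTC (Val): third position 4-fold.
Codon 4 CAC (His): third position 2-fold.
Codon 5 GTC (Val): third position 4-fold.
Codon 6 GTC (Val): third position 4-fold.
Codon 7 CAA (Gln): third position 2-fold.
Codon 8 GTG (Val): third position 4-fold.
Codon 9 GGG (Gly): third position 4-fold.
Codon 10 TCT (Ser): third position 4-fold.
Four-fold degenerate third positions: 7.

7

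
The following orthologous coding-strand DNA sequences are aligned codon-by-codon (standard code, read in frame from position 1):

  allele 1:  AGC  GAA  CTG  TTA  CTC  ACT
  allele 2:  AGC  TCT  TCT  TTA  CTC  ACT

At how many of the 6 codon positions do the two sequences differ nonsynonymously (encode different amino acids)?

Codon 1: AGC Ser / AGC Ser — identical.
Codon 2: GAA Glu / TCT Ser — nonsynonymous.
Codon 3: CTG Leu / TCT Ser — nonsynonymous.
Codon 4: TTA Leu / TTA Leu — identical.
Codon 5: CTC Leu / CTC Leu — identical.
Codon 6: ACT Thr / ACT Thr — identical.
Nonsynonymous differences: 2.

2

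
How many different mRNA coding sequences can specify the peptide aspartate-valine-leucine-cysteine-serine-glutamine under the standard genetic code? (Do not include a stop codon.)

Asp: 2 codons.
Val: 4 codons.
Leu: 6 codons.
Cys: 2 codons.
Ser: 6 codons.
Gln: 2 codons.
2 × 4 × 6 × 2 × 6 × 2 = 1152.

1152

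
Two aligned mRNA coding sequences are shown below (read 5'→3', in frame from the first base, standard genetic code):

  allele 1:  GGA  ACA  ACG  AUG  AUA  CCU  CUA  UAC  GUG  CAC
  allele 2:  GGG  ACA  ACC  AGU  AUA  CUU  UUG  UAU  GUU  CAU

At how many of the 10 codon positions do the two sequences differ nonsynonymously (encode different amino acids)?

Codon 1: GGA Gly / GGG Gly — synonymous.
Codon 2: ACA Thr / ACA Thr — identical.
Codon 3: ACG Thr / ACC Thr — synonymous.
Codon 4: AUG Met / AGU Ser — nonsynonymous.
Codon 5: AUA Ile / AUA Ile — identical.
Codon 6: CCU Pro / CUU Leu — nonsynonymous.
Codon 7: CUA Leu / UUG Leu — synonymous.
Codon 8: UAC Tyr / UAU Tyr — synonymous.
Codon 9: GUG Val / GUU Val — synonymous.
Codon 10: CAC His / CAU His — synonymous.
Nonsynonymous differences: 2.

2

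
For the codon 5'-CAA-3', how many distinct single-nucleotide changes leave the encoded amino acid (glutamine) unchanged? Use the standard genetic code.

Position 1: none → 0 synonymous.
Position 2: none → 0 synonymous.
Position 3: CAG → 1 synonymous.
Total: 0 + 0 + 1 = 1.

1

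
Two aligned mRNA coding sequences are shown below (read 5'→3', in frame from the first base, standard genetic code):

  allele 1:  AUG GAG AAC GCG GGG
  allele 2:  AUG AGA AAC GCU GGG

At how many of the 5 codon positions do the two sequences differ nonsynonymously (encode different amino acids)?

1

Codon 1: AUG Met / AUG Met — identical.
Codon 2: GAG Glu / AGA Arg — nonsynonymous.
Codon 3: AAC Asn / AAC Asn — identical.
Codon 4: GCG Ala / GCU Ala — synonymous.
Codon 5: GGG Gly / GGG Gly — identical.
Nonsynonymous differences: 1.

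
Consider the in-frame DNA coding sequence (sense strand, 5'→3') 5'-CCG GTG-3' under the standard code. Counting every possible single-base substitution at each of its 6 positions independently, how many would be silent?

Codon 1 (CCG, Pro): 3 synonymous substitutions.
Codon 2 (GTG, Val): 3 synonymous substitutions.
Total: 3 + 3 = 6.

6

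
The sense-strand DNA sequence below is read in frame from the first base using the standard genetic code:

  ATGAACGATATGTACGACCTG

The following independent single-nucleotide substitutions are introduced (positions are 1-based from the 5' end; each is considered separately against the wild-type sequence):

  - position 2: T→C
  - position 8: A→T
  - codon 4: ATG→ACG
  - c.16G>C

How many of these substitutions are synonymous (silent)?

0

Codon 1: ATG (Met) → ACG (Thr) — missense.
Codon 3: GAT (Asp) → GTT (Val) — missense.
Codon 4: ATG (Met) → ACG (Thr) — missense.
Codon 6: GAC (Asp) → CAC (His) — missense.
Synonymous: 0 of 4.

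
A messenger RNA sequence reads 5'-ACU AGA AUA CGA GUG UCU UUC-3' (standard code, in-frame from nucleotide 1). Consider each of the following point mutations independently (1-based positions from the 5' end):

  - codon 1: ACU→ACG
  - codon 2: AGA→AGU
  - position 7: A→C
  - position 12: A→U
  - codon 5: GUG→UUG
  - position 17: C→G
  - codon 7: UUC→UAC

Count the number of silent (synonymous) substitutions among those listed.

Codon 1: ACU (Thr) → ACG (Thr) — synonymous.
Codon 2: AGA (Arg) → AGU (Ser) — missense.
Codon 3: AUA (Ile) → CUA (Leu) — missense.
Codon 4: CGA (Arg) → CGU (Arg) — synonymous.
Codon 5: GUG (Val) → UUG (Leu) — missense.
Codon 6: UCU (Ser) → UGU (Cys) — missense.
Codon 7: UUC (Phe) → UAC (Tyr) — missense.
Synonymous: 2 of 7.

2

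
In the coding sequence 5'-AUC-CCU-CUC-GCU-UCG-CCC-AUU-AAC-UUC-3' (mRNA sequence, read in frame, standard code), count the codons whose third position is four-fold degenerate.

5

Codon 1 AUC (Ile): third position 3-fold.
Codon 2 CCU (Pro): third position 4-fold.
Codon 3 CUC (Leu): third position 4-fold.
Codon 4 GCU (Ala): third position 4-fold.
Codon 5 UCG (Ser): third position 4-fold.
Codon 6 CCC (Pro): third position 4-fold.
Codon 7 AUU (Ile): third position 3-fold.
Codon 8 AAC (Asn): third position 2-fold.
Codon 9 UUC (Phe): third position 2-fold.
Four-fold degenerate third positions: 5.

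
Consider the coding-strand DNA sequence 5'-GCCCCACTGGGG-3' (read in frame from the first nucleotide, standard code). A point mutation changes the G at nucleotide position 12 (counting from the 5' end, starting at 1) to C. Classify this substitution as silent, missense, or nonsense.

silent

Position 12 falls in codon 4: GGG → Gly.
After the substitution the codon is GGC → Gly.
Both encode Gly, so the change is synonymous.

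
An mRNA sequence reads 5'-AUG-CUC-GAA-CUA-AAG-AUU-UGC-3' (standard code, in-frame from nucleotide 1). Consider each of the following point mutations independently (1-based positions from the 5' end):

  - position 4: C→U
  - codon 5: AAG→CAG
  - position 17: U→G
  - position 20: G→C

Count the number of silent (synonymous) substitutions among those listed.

Codon 2: CUC (Leu) → UUC (Phe) — missense.
Codon 5: AAG (Lys) → CAG (Gln) — missense.
Codon 6: AUU (Ile) → AGU (Ser) — missense.
Codon 7: UGC (Cys) → UCC (Ser) — missense.
Synonymous: 0 of 4.

0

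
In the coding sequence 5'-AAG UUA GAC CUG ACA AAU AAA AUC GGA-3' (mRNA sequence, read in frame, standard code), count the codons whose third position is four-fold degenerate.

Codon 1 AAG (Lys): third position 2-fold.
Codon 2 UUA (Leu): third position 2-fold.
Codon 3 GAC (Asp): third position 2-fold.
Codon 4 CUG (Leu): third position 4-fold.
Codon 5 ACA (Thr): third position 4-fold.
Codon 6 AAU (Asn): third position 2-fold.
Codon 7 AAA (Lys): third position 2-fold.
Codon 8 AUC (Ile): third position 3-fold.
Codon 9 GGA (Gly): third position 4-fold.
Four-fold degenerate third positions: 3.

3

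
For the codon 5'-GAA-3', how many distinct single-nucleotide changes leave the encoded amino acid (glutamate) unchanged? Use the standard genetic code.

1

Position 1: none → 0 synonymous.
Position 2: none → 0 synonymous.
Position 3: GAG → 1 synonymous.
Total: 0 + 0 + 1 = 1.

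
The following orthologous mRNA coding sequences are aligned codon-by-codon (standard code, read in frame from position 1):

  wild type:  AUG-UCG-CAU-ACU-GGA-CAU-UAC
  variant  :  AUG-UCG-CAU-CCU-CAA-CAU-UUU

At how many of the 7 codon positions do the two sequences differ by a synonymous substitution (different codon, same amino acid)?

Codon 1: AUG Met / AUG Met — identical.
Codon 2: UCG Ser / UCG Ser — identical.
Codon 3: CAU His / CAU His — identical.
Codon 4: ACU Thr / CCU Pro — nonsynonymous.
Codon 5: GGA Gly / CAA Gln — nonsynonymous.
Codon 6: CAU His / CAU His — identical.
Codon 7: UAC Tyr / UUU Phe — nonsynonymous.
Synonymous differences: 0.

0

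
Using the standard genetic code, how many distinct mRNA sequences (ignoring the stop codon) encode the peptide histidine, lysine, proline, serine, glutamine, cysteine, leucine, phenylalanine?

His: 2 codons.
Lys: 2 codons.
Pro: 4 codons.
Ser: 6 codons.
Gln: 2 codons.
Cys: 2 codons.
Leu: 6 codons.
Phe: 2 codons.
2 × 2 × 4 × 6 × 2 × 2 × 6 × 2 = 4608.

4608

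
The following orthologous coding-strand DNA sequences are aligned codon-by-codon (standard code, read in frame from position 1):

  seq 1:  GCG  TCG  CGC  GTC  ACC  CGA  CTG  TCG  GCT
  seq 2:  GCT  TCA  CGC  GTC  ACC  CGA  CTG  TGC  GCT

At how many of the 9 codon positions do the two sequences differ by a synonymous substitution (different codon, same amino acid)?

2

Codon 1: GCG Ala / GCT Ala — synonymous.
Codon 2: TCG Ser / TCA Ser — synonymous.
Codon 3: CGC Arg / CGC Arg — identical.
Codon 4: GTC Val / GTC Val — identical.
Codon 5: ACC Thr / ACC Thr — identical.
Codon 6: CGA Arg / CGA Arg — identical.
Codon 7: CTG Leu / CTG Leu — identical.
Codon 8: TCG Ser / TGC Cys — nonsynonymous.
Codon 9: GCT Ala / GCT Ala — identical.
Synonymous differences: 2.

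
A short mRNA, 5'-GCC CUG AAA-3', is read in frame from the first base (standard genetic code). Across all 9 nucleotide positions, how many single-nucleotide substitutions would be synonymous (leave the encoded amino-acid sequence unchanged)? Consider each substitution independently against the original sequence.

8

Codon 1 (GCC, Ala): 3 synonymous substitutions.
Codon 2 (CUG, Leu): 4 synonymous substitutions.
Codon 3 (AAA, Lys): 1 synonymous substitution.
Total: 3 + 4 + 1 = 8.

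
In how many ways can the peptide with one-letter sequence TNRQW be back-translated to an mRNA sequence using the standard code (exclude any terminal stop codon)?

96

Thr: 4 codons.
Asn: 2 codons.
Arg: 6 codons.
Gln: 2 codons.
Trp: 1 codon.
4 × 2 × 6 × 2 × 1 = 96.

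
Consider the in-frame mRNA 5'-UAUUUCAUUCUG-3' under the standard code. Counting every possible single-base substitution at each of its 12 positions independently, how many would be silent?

Codon 1 (UAU, Tyr): 1 synonymous substitution.
Codon 2 (UUC, Phe): 1 synonymous substitution.
Codon 3 (AUU, Ile): 2 synonymous substitutions.
Codon 4 (CUG, Leu): 4 synonymous substitutions.
Total: 1 + 1 + 2 + 4 = 8.

8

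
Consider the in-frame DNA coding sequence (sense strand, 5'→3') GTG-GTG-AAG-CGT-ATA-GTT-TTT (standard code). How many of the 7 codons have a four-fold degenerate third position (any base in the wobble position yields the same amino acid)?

4

Codon 1 GTG (Val): third position 4-fold.
Codon 2 GTG (Val): third position 4-fold.
Codon 3 AAG (Lys): third position 2-fold.
Codon 4 CGT (Arg): third position 4-fold.
Codon 5 ATA (Ile): third position 3-fold.
Codon 6 GTT (Val): third position 4-fold.
Codon 7 TTT (Phe): third position 2-fold.
Four-fold degenerate third positions: 4.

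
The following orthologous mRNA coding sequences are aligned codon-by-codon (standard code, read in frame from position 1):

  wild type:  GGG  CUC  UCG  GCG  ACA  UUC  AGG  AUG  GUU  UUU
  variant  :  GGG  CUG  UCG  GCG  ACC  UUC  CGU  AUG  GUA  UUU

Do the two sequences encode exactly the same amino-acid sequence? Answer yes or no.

yes

Codon 1: GGG Gly / GGG Gly — identical.
Codon 2: CUC Leu / CUG Leu — synonymous.
Codon 3: UCG Ser / UCG Ser — identical.
Codon 4: GCG Ala / GCG Ala — identical.
Codon 5: ACA Thr / ACC Thr — synonymous.
Codon 6: UUC Phe / UUC Phe — identical.
Codon 7: AGG Arg / CGU Arg — synonymous.
Codon 8: AUG Met / AUG Met — identical.
Codon 9: GUU Val / GUA Val — synonymous.
Codon 10: UUU Phe / UUU Phe — identical.
Nonsynonymous differences: 0 → same protein.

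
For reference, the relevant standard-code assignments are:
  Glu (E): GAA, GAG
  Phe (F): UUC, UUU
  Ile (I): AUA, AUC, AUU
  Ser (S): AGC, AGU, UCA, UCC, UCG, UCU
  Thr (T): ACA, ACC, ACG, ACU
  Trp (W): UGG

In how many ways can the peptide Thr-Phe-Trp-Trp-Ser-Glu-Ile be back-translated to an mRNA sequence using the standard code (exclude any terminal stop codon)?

288

Thr: 4 codons.
Phe: 2 codons.
Trp: 1 codon.
Trp: 1 codon.
Ser: 6 codons.
Glu: 2 codons.
Ile: 3 codons.
4 × 2 × 1 × 1 × 6 × 2 × 3 = 288.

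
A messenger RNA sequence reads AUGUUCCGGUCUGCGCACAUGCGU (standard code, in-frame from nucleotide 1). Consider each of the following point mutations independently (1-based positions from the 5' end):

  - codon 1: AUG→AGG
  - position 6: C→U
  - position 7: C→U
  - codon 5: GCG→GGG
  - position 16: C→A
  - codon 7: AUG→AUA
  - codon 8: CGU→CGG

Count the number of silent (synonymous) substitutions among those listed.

2

Codon 1: AUG (Met) → AGG (Arg) — missense.
Codon 2: UUC (Phe) → UUU (Phe) — synonymous.
Codon 3: CGG (Arg) → UGG (Trp) — missense.
Codon 5: GCG (Ala) → GGG (Gly) — missense.
Codon 6: CAC (His) → AAC (Asn) — missense.
Codon 7: AUG (Met) → AUA (Ile) — missense.
Codon 8: CGU (Arg) → CGG (Arg) — synonymous.
Synonymous: 2 of 7.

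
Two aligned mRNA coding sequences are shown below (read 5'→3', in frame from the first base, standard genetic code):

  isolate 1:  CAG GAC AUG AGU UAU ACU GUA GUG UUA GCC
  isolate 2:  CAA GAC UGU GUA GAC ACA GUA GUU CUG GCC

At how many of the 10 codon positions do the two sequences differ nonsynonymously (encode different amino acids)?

Codon 1: CAG Gln / CAA Gln — synonymous.
Codon 2: GAC Asp / GAC Asp — identical.
Codon 3: AUG Met / UGU Cys — nonsynonymous.
Codon 4: AGU Ser / GUA Val — nonsynonymous.
Codon 5: UAU Tyr / GAC Asp — nonsynonymous.
Codon 6: ACU Thr / ACA Thr — synonymous.
Codon 7: GUA Val / GUA Val — identical.
Codon 8: GUG Val / GUU Val — synonymous.
Codon 9: UUA Leu / CUG Leu — synonymous.
Codon 10: GCC Ala / GCC Ala — identical.
Nonsynonymous differences: 3.

3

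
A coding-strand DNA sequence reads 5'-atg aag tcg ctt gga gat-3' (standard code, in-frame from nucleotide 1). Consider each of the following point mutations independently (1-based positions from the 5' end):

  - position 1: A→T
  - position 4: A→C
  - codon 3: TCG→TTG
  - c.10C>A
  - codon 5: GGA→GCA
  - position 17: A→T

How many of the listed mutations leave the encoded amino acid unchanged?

0

Codon 1: ATG (Met) → TTG (Leu) — missense.
Codon 2: AAG (Lys) → CAG (Gln) — missense.
Codon 3: TCG (Ser) → TTG (Leu) — missense.
Codon 4: CTT (Leu) → ATT (Ile) — missense.
Codon 5: GGA (Gly) → GCA (Ala) — missense.
Codon 6: GAT (Asp) → GTT (Val) — missense.
Synonymous: 0 of 6.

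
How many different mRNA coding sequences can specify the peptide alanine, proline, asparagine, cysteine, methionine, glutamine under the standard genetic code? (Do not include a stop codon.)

Ala: 4 codons.
Pro: 4 codons.
Asn: 2 codons.
Cys: 2 codons.
Met: 1 codon.
Gln: 2 codons.
4 × 4 × 2 × 2 × 1 × 2 = 128.

128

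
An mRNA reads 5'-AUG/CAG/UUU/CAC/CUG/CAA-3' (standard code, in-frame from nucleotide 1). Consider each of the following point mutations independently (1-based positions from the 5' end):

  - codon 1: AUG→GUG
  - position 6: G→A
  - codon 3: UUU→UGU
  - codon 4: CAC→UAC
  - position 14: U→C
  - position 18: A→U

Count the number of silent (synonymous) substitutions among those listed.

1

Codon 1: AUG (Met) → GUG (Val) — missense.
Codon 2: CAG (Gln) → CAA (Gln) — synonymous.
Codon 3: UUU (Phe) → UGU (Cys) — missense.
Codon 4: CAC (His) → UAC (Tyr) — missense.
Codon 5: CUG (Leu) → CCG (Pro) — missense.
Codon 6: CAA (Gln) → CAU (His) — missense.
Synonymous: 1 of 6.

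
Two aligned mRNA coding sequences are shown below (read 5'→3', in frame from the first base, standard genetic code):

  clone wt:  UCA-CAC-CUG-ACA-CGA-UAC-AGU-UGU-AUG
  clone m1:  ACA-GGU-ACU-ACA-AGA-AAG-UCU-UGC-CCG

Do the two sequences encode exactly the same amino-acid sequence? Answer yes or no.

no

Codon 1: UCA Ser / ACA Thr — nonsynonymous.
Codon 2: CAC His / GGU Gly — nonsynonymous.
Codon 3: CUG Leu / ACU Thr — nonsynonymous.
Codon 4: ACA Thr / ACA Thr — identical.
Codon 5: CGA Arg / AGA Arg — synonymous.
Codon 6: UAC Tyr / AAG Lys — nonsynonymous.
Codon 7: AGU Ser / UCU Ser — synonymous.
Codon 8: UGU Cys / UGC Cys — synonymous.
Codon 9: AUG Met / CCG Pro — nonsynonymous.
Nonsynonymous differences: 5 → different protein.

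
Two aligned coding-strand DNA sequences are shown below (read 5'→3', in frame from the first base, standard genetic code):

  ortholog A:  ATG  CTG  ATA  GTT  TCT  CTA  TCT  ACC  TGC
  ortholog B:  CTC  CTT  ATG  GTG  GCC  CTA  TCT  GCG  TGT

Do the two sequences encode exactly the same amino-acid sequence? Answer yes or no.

no

Codon 1: ATG Met / CTC Leu — nonsynonymous.
Codon 2: CTG Leu / CTT Leu — synonymous.
Codon 3: ATA Ile / ATG Met — nonsynonymous.
Codon 4: GTT Val / GTG Val — synonymous.
Codon 5: TCT Ser / GCC Ala — nonsynonymous.
Codon 6: CTA Leu / CTA Leu — identical.
Codon 7: TCT Ser / TCT Ser — identical.
Codon 8: ACC Thr / GCG Ala — nonsynonymous.
Codon 9: TGC Cys / TGT Cys — synonymous.
Nonsynonymous differences: 4 → different protein.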